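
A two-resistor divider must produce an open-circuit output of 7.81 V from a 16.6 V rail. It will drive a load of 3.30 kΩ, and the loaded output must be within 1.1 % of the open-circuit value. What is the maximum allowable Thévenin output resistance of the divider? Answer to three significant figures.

R_th ≤ 36.7 Ω

Loading drop = R_th/(R_th + R_L) ≤ 0.0110, so R_th ≤ R_L · ε/(1−ε) = 3.30 kΩ × 0.0110/0.9890 = 36.7 Ω.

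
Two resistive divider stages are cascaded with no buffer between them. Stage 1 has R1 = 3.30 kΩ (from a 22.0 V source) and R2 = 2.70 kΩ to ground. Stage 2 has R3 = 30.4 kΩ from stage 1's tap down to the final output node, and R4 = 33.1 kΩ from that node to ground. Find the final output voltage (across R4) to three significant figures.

Stage 2 presents R3+R4 = 63.50 kΩ as a load on stage 1's tap.
Stage 1's lower leg becomes R2‖(R3+R4) = 2.590 kΩ, so V_mid = 22.0 × 2.590/5.890 = 9.674 V.
Stage 2 is itself unloaded: V_out = V_mid × R4/(R3+R4) = 9.674 × 33.1/63.50 = 5.04 V.

V_out ≈ 5.04 V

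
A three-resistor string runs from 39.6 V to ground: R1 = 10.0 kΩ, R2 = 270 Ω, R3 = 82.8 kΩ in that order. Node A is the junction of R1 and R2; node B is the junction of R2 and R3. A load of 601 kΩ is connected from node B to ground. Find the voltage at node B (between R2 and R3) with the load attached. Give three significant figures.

V ≈ 34.7 V

At node B, R3 is in parallel with the load: R3‖R_L = 72770 Ω.
Below node A the resistance is R2 + (R3‖R_L) = 73040 Ω, so V_A = 39.6 × 73040/83040 = 34.83 V.
Then V_B = V_A × (R3‖R_L)/(R2 + R3‖R_L) = 34.83 × 72770/73040 = 34.7 V.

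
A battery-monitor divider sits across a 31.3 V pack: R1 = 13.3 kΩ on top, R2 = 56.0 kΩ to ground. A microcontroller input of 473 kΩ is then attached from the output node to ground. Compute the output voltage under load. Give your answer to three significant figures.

V_out ≈ 24.7 V

The load sits in parallel with R2: R2‖R_L = (56.0 × 473) / (56.0 + 473) = 50.07 kΩ.
V_out = 31.3 × 50.07 / (13.3 + 50.07) = 31.3 × 50.07/63.37 = 24.7 V.
(Unloaded it would have been 25.3 V.)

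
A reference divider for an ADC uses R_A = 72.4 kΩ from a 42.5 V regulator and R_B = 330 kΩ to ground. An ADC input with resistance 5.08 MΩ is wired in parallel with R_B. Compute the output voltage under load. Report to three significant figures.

V_out ≈ 34.5 V

The load sits in parallel with R_B: R_B‖R_L = (330 × 5080) / (330 + 5080) = 309.9 kΩ.
V_out = 42.5 × 309.9 / (72.4 + 309.9) = 42.5 × 309.9/382.3 = 34.5 V.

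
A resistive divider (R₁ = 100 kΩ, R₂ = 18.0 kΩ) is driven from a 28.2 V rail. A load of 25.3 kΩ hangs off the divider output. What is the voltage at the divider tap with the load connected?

V_out ≈ 2.68 V

The load sits in parallel with R₂: R₂‖R_L = (18.0 × 25.3) / (18.0 + 25.3) = 10.52 kΩ.
V_out = 28.2 × 10.52 / (100 + 10.52) = 28.2 × 10.52/110.5 = 2.68 V.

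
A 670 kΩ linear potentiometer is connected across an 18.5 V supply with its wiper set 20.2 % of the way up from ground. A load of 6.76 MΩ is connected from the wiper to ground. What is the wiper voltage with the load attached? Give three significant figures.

The wiper splits the pot into (1−α)R = 534.7 kΩ above and αR = 135.3 kΩ below.
Lower section ‖ load = 132.7 kΩ.
V_wiper = 18.5 × 132.7/(534.7 + 132.7) = 3.68 V.

V ≈ 3.68 V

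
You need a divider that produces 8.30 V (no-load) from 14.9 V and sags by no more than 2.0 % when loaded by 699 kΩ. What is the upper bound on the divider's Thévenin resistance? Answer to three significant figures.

R_th ≤ 14.3 kΩ

Loading drop = R_th/(R_th + R_L) ≤ 0.0200, so R_th ≤ R_L · ε/(1−ε) = 699 kΩ × 0.0200/0.9800 = 14.3 kΩ.
(Any R1, R2 with R2/(R1+R2) = 0.557 and R1‖R2 ≤ 14.3 kΩ will meet the spec.)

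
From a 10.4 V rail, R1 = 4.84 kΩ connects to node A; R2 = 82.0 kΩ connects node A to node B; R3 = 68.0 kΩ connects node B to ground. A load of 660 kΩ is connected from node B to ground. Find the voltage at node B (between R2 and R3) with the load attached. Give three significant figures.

V ≈ 4.32 V

At node B, R3 is in parallel with the load: R3‖R_L = 61.65 kΩ.
Below node A the resistance is R2 + (R3‖R_L) = 143.6 kΩ, so V_A = 10.4 × 143.6/148.5 = 10.06 V.
Then V_B = V_A × (R3‖R_L)/(R2 + R3‖R_L) = 10.06 × 61.65/143.6 = 4.32 V.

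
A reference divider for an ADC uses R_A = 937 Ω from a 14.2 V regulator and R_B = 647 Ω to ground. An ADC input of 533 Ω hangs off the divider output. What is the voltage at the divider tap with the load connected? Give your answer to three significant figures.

V_out ≈ 3.38 V

The load sits in parallel with R_B: R_B‖R_L = (647 × 533) / (647 + 533) = 292.2 Ω.
V_out = 14.2 × 292.2 / (937 + 292.2) = 14.2 × 292.2/1229 = 3.38 V.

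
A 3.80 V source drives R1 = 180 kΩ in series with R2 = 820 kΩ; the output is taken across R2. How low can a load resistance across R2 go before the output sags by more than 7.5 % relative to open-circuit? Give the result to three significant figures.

Output resistance R_th = R1‖R2 = (180 × 820)/1000 = 147.6 kΩ.
The fractional drop is R_th/(R_th + R_L); requiring this ≤ 0.0750 gives R_L ≥ R_th(1/0.0750 − 1) = 147.6 × 12.33 = 1.82 MΩ.

R_L(min) ≈ 1.82 MΩ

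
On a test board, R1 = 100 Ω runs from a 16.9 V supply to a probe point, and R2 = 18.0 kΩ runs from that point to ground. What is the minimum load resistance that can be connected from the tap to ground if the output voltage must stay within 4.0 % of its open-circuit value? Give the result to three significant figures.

Output resistance R_th = R1‖R2 = (100 × 18000)/18100 = 99.45 Ω.
The fractional drop is R_th/(R_th + R_L); requiring this ≤ 0.0400 gives R_L ≥ R_th(1/0.0400 − 1) = 99.45 × 24.00 = 2.39 kΩ.

R_L(min) ≈ 2.39 kΩ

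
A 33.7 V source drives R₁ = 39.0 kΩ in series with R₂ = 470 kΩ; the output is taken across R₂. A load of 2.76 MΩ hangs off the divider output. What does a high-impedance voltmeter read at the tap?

The load sits in parallel with R₂: R₂‖R_L = (470 × 2760) / (470 + 2760) = 401.6 kΩ.
V_out = 33.7 × 401.6 / (39.0 + 401.6) = 33.7 × 401.6/440.6 = 30.7 V.
(Unloaded it would have been 31.1 V.)

V_out ≈ 30.7 V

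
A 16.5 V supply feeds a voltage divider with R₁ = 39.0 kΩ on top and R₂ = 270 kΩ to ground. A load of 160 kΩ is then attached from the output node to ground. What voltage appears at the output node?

The load sits in parallel with R₂: R₂‖R_L = (270 × 160) / (270 + 160) = 100.5 kΩ.
V_out = 16.5 × 100.5 / (39.0 + 100.5) = 16.5 × 100.5/139.5 = 11.9 V.

V_out ≈ 11.9 V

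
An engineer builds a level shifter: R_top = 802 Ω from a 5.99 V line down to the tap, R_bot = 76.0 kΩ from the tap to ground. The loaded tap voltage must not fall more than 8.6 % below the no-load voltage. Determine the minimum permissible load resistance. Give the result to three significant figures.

R_L(min) ≈ 8.43 kΩ

Output resistance R_th = R_top‖R_bot = (802 × 76000)/76800 = 793.6 Ω.
The fractional drop is R_th/(R_th + R_L); requiring this ≤ 0.0860 gives R_L ≥ R_th(1/0.0860 − 1) = 793.6 × 10.63 = 8.43 kΩ.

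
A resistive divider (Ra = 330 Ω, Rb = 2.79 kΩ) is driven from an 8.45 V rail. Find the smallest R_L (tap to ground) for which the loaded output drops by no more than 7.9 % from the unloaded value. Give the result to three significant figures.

R_L(min) ≈ 3.44 kΩ

Output resistance R_th = Ra‖Rb = (330 × 2790)/3120 = 295.1 Ω.
The fractional drop is R_th/(R_th + R_L); requiring this ≤ 0.0790 gives R_L ≥ R_th(1/0.0790 − 1) = 295.1 × 11.66 = 3.44 kΩ.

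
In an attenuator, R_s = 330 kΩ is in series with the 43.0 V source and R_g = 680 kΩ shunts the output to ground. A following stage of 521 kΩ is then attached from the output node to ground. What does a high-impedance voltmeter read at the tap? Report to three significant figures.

The load sits in parallel with R_g: R_g‖R_L = (680 × 521) / (680 + 521) = 295.0 kΩ.
V_out = 43.0 × 295.0 / (330 + 295.0) = 43.0 × 295.0/625.0 = 20.3 V.
(Unloaded it would have been 29.0 V.)

V_out ≈ 20.3 V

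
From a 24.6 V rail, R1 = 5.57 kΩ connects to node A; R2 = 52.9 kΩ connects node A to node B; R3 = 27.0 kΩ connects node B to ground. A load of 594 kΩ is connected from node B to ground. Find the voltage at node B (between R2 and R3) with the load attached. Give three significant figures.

V ≈ 7.54 V

At node B, R3 is in parallel with the load: R3‖R_L = 25.83 kΩ.
Below node A the resistance is R2 + (R3‖R_L) = 78.73 kΩ, so V_A = 24.6 × 78.73/84.30 = 22.97 V.
Then V_B = V_A × (R3‖R_L)/(R2 + R3‖R_L) = 22.97 × 25.83/78.73 = 7.54 V.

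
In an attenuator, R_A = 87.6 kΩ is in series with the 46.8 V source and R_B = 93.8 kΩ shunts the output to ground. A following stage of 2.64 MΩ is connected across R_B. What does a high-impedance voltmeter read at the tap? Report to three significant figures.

V_out ≈ 23.8 V

The load sits in parallel with R_B: R_B‖R_L = (93.8 × 2640) / (93.8 + 2640) = 90.58 kΩ.
V_out = 46.8 × 90.58 / (87.6 + 90.58) = 46.8 × 90.58/178.2 = 23.8 V.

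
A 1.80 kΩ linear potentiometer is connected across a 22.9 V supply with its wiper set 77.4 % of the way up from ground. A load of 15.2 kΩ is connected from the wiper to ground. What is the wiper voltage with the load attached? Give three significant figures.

V ≈ 17.4 V

The wiper splits the pot into (1−α)R = 406.8 Ω above and αR = 1393 Ω below.
Lower section ‖ load = 1276 Ω.
V_wiper = 22.9 × 1276/(406.8 + 1276) = 17.4 V.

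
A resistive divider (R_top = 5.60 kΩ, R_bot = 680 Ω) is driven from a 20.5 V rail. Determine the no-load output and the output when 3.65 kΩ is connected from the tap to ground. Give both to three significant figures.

Unloaded: 2.22 V; loaded: 1.90 V

Open-circuit: V = 20.5 × 680/(5600 + 680) = 2.22 V.
With the load, R_bot becomes R_bot‖R_L = 573.2 Ω, so V = 20.5 × 573.2/6173 = 1.90 V.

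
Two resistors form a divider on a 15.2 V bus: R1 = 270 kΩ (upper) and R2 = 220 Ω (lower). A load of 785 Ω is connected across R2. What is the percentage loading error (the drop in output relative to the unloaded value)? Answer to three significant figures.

21.9 %

Unloaded V = 15.2 × 220/270200 = 0.01238 V.
Loaded: R2‖R_L = 171.8 Ω, giving V = 15.2 × 171.8/270200 = 0.009668 V.
Drop = (0.01238 − 0.009668) / 0.01238 = 21.9 %.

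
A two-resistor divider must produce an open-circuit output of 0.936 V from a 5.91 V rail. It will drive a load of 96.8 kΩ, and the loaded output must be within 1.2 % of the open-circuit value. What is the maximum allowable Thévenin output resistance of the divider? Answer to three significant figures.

Loading drop = R_th/(R_th + R_L) ≤ 0.0120, so R_th ≤ R_L · ε/(1−ε) = 96.8 kΩ × 0.0120/0.9880 = 1.18 kΩ.
(Any R1, R2 with R2/(R1+R2) = 0.158 and R1‖R2 ≤ 1.18 kΩ will meet the spec.)

R_th ≤ 1.18 kΩ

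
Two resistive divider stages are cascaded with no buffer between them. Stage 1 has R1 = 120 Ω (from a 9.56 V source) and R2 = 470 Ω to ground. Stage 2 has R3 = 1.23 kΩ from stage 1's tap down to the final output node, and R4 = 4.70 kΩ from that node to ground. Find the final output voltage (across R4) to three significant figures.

V_out ≈ 5.94 V

Stage 2 presents R3+R4 = 5930 Ω as a load on stage 1's tap.
Stage 1's lower leg becomes R2‖(R3+R4) = 435.5 Ω, so V_mid = 9.56 × 435.5/555.5 = 7.495 V.
Stage 2 is itself unloaded: V_out = V_mid × R4/(R3+R4) = 7.495 × 4700/5930 = 5.94 V.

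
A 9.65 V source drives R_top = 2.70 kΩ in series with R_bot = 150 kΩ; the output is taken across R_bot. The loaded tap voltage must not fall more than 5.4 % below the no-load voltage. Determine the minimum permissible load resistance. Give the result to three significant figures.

R_L(min) ≈ 46.5 kΩ

Output resistance R_th = R_top‖R_bot = (2.70 × 150)/152.7 = 2.652 kΩ.
The fractional drop is R_th/(R_th + R_L); requiring this ≤ 0.0540 gives R_L ≥ R_th(1/0.0540 − 1) = 2.652 × 17.52 = 46.5 kΩ.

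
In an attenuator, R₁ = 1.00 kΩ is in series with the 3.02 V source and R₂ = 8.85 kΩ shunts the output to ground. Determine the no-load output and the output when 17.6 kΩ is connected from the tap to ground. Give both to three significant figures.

Unloaded: 2.71 V; loaded: 2.58 V

Open-circuit: V = 3.02 × 8.85/(1.00 + 8.85) = 2.71 V.
With the load, R₂ becomes R₂‖R_L = 5.889 kΩ, so V = 3.02 × 5.889/6.889 = 2.58 V.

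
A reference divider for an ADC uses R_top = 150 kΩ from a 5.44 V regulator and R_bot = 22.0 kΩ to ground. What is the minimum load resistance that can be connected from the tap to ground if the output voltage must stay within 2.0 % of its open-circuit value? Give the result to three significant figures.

Output resistance R_th = R_top‖R_bot = (150 × 22.0)/172.0 = 19.19 kΩ.
The fractional drop is R_th/(R_th + R_L); requiring this ≤ 0.0200 gives R_L ≥ R_th(1/0.0200 − 1) = 19.19 × 49.00 = 940 kΩ.

R_L(min) ≈ 940 kΩ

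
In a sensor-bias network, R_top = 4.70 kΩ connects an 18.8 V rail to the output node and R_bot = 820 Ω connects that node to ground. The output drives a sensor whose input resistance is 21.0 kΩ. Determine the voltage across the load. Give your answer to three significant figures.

V_out ≈ 2.70 V

The load sits in parallel with R_bot: R_bot‖R_L = (820 × 21000) / (820 + 21000) = 789.2 Ω.
V_out = 18.8 × 789.2 / (4700 + 789.2) = 18.8 × 789.2/5489 = 2.70 V.
(Unloaded it would have been 2.79 V.)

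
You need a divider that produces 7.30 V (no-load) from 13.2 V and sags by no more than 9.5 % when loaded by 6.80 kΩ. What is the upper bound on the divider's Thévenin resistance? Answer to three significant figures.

R_th ≤ 714 Ω

Loading drop = R_th/(R_th + R_L) ≤ 0.0950, so R_th ≤ R_L · ε/(1−ε) = 6.80 kΩ × 0.0950/0.9050 = 714 Ω.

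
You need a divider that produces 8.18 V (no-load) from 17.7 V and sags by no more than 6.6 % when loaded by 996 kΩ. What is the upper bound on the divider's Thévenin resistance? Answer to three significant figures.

R_th ≤ 70.4 kΩ

Loading drop = R_th/(R_th + R_L) ≤ 0.0660, so R_th ≤ R_L · ε/(1−ε) = 996 kΩ × 0.0660/0.9340 = 70.4 kΩ.
(Any R1, R2 with R2/(R1+R2) = 0.462 and R1‖R2 ≤ 70.4 kΩ will meet the spec.)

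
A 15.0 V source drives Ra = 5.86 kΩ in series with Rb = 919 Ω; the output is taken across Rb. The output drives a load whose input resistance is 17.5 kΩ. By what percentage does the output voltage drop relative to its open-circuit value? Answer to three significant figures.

4.34 %

The divider's output (Thévenin) resistance is Ra‖Rb = 794.4 Ω.
Fractional drop under load = R_th/(R_th + R_L) = 794.4 / (794.4 + 17500) = 0.04342.
So the output falls by 4.34 %.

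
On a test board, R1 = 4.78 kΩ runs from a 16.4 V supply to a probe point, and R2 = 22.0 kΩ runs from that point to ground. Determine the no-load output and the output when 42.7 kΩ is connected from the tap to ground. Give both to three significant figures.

Unloaded: 13.5 V; loaded: 12.3 V

Open-circuit: V = 16.4 × 22.0/(4.78 + 22.0) = 13.5 V.
With the load, R2 becomes R2‖R_L = 14.52 kΩ, so V = 16.4 × 14.52/19.30 = 12.3 V.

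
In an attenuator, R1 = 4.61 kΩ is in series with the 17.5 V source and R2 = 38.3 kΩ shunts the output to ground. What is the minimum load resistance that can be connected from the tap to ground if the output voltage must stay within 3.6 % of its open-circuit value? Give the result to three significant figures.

R_L(min) ≈ 110 kΩ

Output resistance R_th = R1‖R2 = (4.61 × 38.3)/42.91 = 4.115 kΩ.
The fractional drop is R_th/(R_th + R_L); requiring this ≤ 0.0360 gives R_L ≥ R_th(1/0.0360 − 1) = 4.115 × 26.78 = 110 kΩ.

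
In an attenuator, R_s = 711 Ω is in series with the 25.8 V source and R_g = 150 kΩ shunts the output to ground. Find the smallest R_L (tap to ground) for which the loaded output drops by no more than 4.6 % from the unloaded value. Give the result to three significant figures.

R_L(min) ≈ 14.7 kΩ

Output resistance R_th = R_s‖R_g = (711 × 150000)/150700 = 707.6 Ω.
The fractional drop is R_th/(R_th + R_L); requiring this ≤ 0.0460 gives R_L ≥ R_th(1/0.0460 − 1) = 707.6 × 20.74 = 14.7 kΩ.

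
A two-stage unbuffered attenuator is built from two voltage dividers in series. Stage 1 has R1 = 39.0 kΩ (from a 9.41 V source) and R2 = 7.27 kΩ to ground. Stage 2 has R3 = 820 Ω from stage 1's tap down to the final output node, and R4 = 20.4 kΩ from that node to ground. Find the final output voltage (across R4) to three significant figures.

V_out ≈ 1.10 V

Stage 2 presents R3+R4 = 21220 Ω as a load on stage 1's tap.
Stage 1's lower leg becomes R2‖(R3+R4) = 5415 Ω, so V_mid = 9.41 × 5415/44410 = 1.147 V.
Stage 2 is itself unloaded: V_out = V_mid × R4/(R3+R4) = 1.147 × 20400/21220 = 1.10 V.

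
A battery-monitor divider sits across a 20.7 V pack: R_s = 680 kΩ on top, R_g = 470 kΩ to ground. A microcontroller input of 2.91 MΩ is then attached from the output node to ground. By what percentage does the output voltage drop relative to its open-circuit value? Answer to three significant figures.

The divider's output (Thévenin) resistance is R_s‖R_g = 277.9 kΩ.
Fractional drop under load = R_th/(R_th + R_L) = 277.9 / (277.9 + 2910) = 0.08718.
So the output falls by 8.72 %.

8.72 %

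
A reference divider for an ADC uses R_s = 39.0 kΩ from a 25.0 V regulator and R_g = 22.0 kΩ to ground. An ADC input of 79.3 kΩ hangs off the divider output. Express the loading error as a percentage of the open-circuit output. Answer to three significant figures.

Unloaded V = 25.0 × 22.0/61.00 = 9.016 V.
Loaded: R_g‖R_L = 17.22 kΩ, giving V = 25.0 × 17.22/56.22 = 7.658 V.
Drop = (9.016 − 7.658) / 9.016 = 15.1 %.

15.1 %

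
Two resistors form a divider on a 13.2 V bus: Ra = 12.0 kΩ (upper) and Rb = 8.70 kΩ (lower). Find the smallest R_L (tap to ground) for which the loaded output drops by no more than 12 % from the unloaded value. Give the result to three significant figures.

R_L(min) ≈ 37.0 kΩ

Output resistance R_th = Ra‖Rb = (12.0 × 8.70)/20.70 = 5.043 kΩ.
The fractional drop is R_th/(R_th + R_L); requiring this ≤ 0.120 gives R_L ≥ R_th(1/0.120 − 1) = 5.043 × 7.333 = 37.0 kΩ.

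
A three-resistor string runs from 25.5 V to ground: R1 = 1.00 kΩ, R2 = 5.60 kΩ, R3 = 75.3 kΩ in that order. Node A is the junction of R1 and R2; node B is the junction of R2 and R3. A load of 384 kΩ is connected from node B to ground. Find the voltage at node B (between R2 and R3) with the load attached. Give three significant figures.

At node B, R3 is in parallel with the load: R3‖R_L = 62.95 kΩ.
Below node A the resistance is R2 + (R3‖R_L) = 68.55 kΩ, so V_A = 25.5 × 68.55/69.55 = 25.13 V.
Then V_B = V_A × (R3‖R_L)/(R2 + R3‖R_L) = 25.13 × 62.95/68.55 = 23.1 V.

V ≈ 23.1 V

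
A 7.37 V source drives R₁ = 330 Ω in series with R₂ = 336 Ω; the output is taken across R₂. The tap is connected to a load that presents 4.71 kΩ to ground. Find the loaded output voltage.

V_out ≈ 3.59 V

The load sits in parallel with R₂: R₂‖R_L = (336 × 4710) / (336 + 4710) = 313.6 Ω.
V_out = 7.37 × 313.6 / (330 + 313.6) = 7.37 × 313.6/643.6 = 3.59 V.
(Unloaded it would have been 3.72 V.)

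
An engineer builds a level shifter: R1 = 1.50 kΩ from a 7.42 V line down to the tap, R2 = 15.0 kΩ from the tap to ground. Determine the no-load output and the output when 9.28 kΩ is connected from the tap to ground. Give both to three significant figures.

Unloaded: 6.75 V; loaded: 5.88 V

Open-circuit: V = 7.42 × 15.0/(1.50 + 15.0) = 6.75 V.
With the load, R2 becomes R2‖R_L = 5.733 kΩ, so V = 7.42 × 5.733/7.233 = 5.88 V.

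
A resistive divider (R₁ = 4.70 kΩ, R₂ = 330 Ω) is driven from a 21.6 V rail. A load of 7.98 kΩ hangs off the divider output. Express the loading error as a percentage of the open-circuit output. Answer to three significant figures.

The divider's output (Thévenin) resistance is R₁‖R₂ = 308.3 Ω.
Fractional drop under load = R_th/(R_th + R_L) = 308.3 / (308.3 + 7980) = 0.03720.
So the output falls by 3.72 %.

3.72 %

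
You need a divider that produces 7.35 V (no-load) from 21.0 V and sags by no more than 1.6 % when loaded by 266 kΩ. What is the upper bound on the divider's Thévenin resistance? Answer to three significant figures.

R_th ≤ 4.33 kΩ

Loading drop = R_th/(R_th + R_L) ≤ 0.0160, so R_th ≤ R_L · ε/(1−ε) = 266 kΩ × 0.0160/0.9840 = 4.33 kΩ.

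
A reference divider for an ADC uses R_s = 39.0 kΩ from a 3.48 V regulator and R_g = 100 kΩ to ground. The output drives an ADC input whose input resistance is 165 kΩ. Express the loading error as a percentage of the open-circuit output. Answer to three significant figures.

Unloaded V = 3.48 × 100/139.0 = 2.5036 V.
Loaded: R_g‖R_L = 62.26 kΩ, giving V = 3.48 × 62.26/101.3 = 2.1397 V.
Drop = (2.5036 − 2.1397) / 2.5036 = 14.5 %.

14.5 %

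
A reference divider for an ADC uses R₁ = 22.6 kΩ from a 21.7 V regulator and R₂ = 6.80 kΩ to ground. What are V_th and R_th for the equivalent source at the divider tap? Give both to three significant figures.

V_th = 5.02 V, R_th = 5.23 kΩ

V_th is the open-circuit tap voltage: 21.7 × 6.80/(22.6 + 6.80) = 5.02 V.
With the supply zeroed, R₁ and R₂ appear in parallel from the tap: R_th = R₁‖R₂ = (22.6 × 6.80)/29.40 = 5.23 kΩ.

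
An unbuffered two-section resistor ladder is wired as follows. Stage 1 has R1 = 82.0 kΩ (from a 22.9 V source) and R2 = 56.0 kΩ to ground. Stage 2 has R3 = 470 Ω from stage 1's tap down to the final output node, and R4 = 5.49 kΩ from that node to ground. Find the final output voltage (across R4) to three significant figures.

V_out ≈ 1.30 V

Stage 2 presents R3+R4 = 5960 Ω as a load on stage 1's tap.
Stage 1's lower leg becomes R2‖(R3+R4) = 5387 Ω, so V_mid = 22.9 × 5387/87390 = 1.412 V.
Stage 2 is itself unloaded: V_out = V_mid × R4/(R3+R4) = 1.412 × 5490/5960 = 1.30 V.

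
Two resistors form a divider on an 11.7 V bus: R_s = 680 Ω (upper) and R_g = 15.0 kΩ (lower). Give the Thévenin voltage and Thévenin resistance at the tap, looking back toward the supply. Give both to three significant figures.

V_th is the open-circuit tap voltage: 11.7 × 15000/(680 + 15000) = 11.2 V.
With the supply zeroed, R_s and R_g appear in parallel from the tap: R_th = R_s‖R_g = (680 × 15000)/15680 = 651 Ω.

V_th = 11.2 V, R_th = 651 Ω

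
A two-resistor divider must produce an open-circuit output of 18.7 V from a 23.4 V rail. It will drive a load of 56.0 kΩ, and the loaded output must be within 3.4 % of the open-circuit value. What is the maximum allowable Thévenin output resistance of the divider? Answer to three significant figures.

R_th ≤ 1.97 kΩ

Loading drop = R_th/(R_th + R_L) ≤ 0.0340, so R_th ≤ R_L · ε/(1−ε) = 56.0 kΩ × 0.0340/0.9660 = 1.97 kΩ.
(Any R1, R2 with R2/(R1+R2) = 0.799 and R1‖R2 ≤ 1.97 kΩ will meet the spec.)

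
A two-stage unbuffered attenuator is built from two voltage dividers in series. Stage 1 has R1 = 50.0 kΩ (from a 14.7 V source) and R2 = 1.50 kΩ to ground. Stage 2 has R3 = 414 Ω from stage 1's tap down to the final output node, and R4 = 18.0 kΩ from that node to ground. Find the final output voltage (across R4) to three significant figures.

Stage 2 presents R3+R4 = 18410 Ω as a load on stage 1's tap.
Stage 1's lower leg becomes R2‖(R3+R4) = 1387 Ω, so V_mid = 14.7 × 1387/51390 = 0.3968 V.
Stage 2 is itself unloaded: V_out = V_mid × R4/(R3+R4) = 0.3968 × 18000/18410 = 0.388 V.

V_out ≈ 0.388 V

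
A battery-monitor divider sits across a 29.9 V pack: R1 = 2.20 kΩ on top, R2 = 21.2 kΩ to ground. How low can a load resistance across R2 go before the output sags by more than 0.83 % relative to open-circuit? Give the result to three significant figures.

Output resistance R_th = R1‖R2 = (2.20 × 21.2)/23.40 = 1.993 kΩ.
The fractional drop is R_th/(R_th + R_L); requiring this ≤ 0.00830 gives R_L ≥ R_th(1/0.00830 − 1) = 1.993 × 119.5 = 238 kΩ.

R_L(min) ≈ 238 kΩ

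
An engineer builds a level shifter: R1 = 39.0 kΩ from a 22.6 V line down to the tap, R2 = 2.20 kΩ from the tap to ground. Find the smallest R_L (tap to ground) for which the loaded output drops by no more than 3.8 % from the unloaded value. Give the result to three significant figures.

R_L(min) ≈ 52.7 kΩ

Output resistance R_th = R1‖R2 = (39.0 × 2.20)/41.20 = 2.083 kΩ.
The fractional drop is R_th/(R_th + R_L); requiring this ≤ 0.0380 gives R_L ≥ R_th(1/0.0380 − 1) = 2.083 × 25.32 = 52.7 kΩ.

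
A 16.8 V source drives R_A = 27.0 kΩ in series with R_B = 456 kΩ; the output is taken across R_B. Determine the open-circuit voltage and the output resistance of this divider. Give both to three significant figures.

V_th = 15.9 V, R_th = 25.5 kΩ

V_th is the open-circuit tap voltage: 16.8 × 456/(27.0 + 456) = 15.9 V.
With the supply zeroed, R_A and R_B appear in parallel from the tap: R_th = R_A‖R_B = (27.0 × 456)/483.0 = 25.5 kΩ.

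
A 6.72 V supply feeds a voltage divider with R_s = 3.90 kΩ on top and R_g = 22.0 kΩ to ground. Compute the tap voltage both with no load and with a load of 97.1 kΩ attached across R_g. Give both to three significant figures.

Unloaded: 5.71 V; loaded: 5.52 V

Open-circuit: V = 6.72 × 22.0/(3.90 + 22.0) = 5.71 V.
With the load, R_g becomes R_g‖R_L = 17.94 kΩ, so V = 6.72 × 17.94/21.84 = 5.52 V.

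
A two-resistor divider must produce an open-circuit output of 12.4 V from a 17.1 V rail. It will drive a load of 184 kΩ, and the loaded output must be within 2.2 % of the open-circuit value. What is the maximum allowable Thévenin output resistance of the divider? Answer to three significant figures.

Loading drop = R_th/(R_th + R_L) ≤ 0.0220, so R_th ≤ R_L · ε/(1−ε) = 184 kΩ × 0.0220/0.9780 = 4.14 kΩ.
(Any R1, R2 with R2/(R1+R2) = 0.725 and R1‖R2 ≤ 4.14 kΩ will meet the spec.)

R_th ≤ 4.14 kΩ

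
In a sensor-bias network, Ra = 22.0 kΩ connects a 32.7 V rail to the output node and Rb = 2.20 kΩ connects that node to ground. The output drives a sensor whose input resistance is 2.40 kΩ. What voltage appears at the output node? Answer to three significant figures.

The load sits in parallel with Rb: Rb‖R_L = (2.20 × 2.40) / (2.20 + 2.40) = 1.148 kΩ.
V_out = 32.7 × 1.148 / (22.0 + 1.148) = 32.7 × 1.148/23.15 = 1.62 V.

V_out ≈ 1.62 V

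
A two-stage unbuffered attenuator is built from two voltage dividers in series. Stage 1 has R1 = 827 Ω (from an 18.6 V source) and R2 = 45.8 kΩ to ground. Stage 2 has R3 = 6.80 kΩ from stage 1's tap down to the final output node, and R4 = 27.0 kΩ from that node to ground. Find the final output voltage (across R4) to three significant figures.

Stage 2 presents R3+R4 = 33800 Ω as a load on stage 1's tap.
Stage 1's lower leg becomes R2‖(R3+R4) = 19450 Ω, so V_mid = 18.6 × 19450/20270 = 17.84 V.
Stage 2 is itself unloaded: V_out = V_mid × R4/(R3+R4) = 17.84 × 27000/33800 = 14.3 V.

V_out ≈ 14.3 V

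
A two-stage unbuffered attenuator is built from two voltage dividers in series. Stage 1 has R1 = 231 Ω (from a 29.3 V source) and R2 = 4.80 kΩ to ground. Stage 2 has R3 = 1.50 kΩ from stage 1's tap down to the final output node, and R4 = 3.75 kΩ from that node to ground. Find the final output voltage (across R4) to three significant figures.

Stage 2 presents R3+R4 = 5250 Ω as a load on stage 1's tap.
Stage 1's lower leg becomes R2‖(R3+R4) = 2507 Ω, so V_mid = 29.3 × 2507/2738 = 26.83 V.
Stage 2 is itself unloaded: V_out = V_mid × R4/(R3+R4) = 26.83 × 3750/5250 = 19.2 V.

V_out ≈ 19.2 V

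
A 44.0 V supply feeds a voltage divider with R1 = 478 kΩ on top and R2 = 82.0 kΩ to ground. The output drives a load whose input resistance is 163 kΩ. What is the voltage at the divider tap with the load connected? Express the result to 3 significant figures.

The load sits in parallel with R2: R2‖R_L = (82.0 × 163) / (82.0 + 163) = 54.56 kΩ.
V_out = 44.0 × 54.56 / (478 + 54.56) = 44.0 × 54.56/532.6 = 4.51 V.

V_out ≈ 4.51 V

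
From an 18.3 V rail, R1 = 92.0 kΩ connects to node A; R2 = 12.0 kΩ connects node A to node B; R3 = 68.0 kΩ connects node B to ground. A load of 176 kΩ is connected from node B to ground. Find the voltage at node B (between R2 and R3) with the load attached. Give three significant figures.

V ≈ 5.86 V

At node B, R3 is in parallel with the load: R3‖R_L = 49.05 kΩ.
Below node A the resistance is R2 + (R3‖R_L) = 61.05 kΩ, so V_A = 18.3 × 61.05/153.0 = 7.300 V.
Then V_B = V_A × (R3‖R_L)/(R2 + R3‖R_L) = 7.300 × 49.05/61.05 = 5.86 V.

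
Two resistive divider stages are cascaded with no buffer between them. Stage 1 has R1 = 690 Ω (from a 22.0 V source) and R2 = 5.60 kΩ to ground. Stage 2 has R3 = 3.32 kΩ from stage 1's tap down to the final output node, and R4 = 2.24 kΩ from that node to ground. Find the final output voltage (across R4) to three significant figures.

Stage 2 presents R3+R4 = 5560 Ω as a load on stage 1's tap.
Stage 1's lower leg becomes R2‖(R3+R4) = 2790 Ω, so V_mid = 22.0 × 2790/3480 = 17.64 V.
Stage 2 is itself unloaded: V_out = V_mid × R4/(R3+R4) = 17.64 × 2240/5560 = 7.11 V.

V_out ≈ 7.11 V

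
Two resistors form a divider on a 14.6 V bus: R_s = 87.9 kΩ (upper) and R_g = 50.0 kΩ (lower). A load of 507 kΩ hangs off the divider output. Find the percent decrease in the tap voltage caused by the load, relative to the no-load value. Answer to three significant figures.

5.91 %

The divider's output (Thévenin) resistance is R_s‖R_g = 31.87 kΩ.
Fractional drop under load = R_th/(R_th + R_L) = 31.87 / (31.87 + 507) = 0.05914.
So the output falls by 5.91 %.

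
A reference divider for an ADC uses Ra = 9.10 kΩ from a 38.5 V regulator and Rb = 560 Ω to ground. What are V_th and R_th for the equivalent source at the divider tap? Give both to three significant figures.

V_th is the open-circuit tap voltage: 38.5 × 560/(9100 + 560) = 2.23 V.
With the supply zeroed, Ra and Rb appear in parallel from the tap: R_th = Ra‖Rb = (9100 × 560)/9660 = 528 Ω.

V_th = 2.23 V, R_th = 528 Ω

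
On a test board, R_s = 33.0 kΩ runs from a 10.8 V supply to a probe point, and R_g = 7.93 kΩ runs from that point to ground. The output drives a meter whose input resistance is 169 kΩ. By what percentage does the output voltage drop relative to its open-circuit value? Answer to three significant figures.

3.65 %

The divider's output (Thévenin) resistance is R_s‖R_g = 6.394 kΩ.
Fractional drop under load = R_th/(R_th + R_L) = 6.394 / (6.394 + 169) = 0.03645.
So the output falls by 3.65 %.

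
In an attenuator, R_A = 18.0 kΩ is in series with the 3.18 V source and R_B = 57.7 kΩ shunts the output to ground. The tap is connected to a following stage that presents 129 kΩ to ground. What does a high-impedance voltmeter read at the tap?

V_out ≈ 2.19 V

The load sits in parallel with R_B: R_B‖R_L = (57.7 × 129) / (57.7 + 129) = 39.87 kΩ.
V_out = 3.18 × 39.87 / (18.0 + 39.87) = 3.18 × 39.87/57.87 = 2.19 V.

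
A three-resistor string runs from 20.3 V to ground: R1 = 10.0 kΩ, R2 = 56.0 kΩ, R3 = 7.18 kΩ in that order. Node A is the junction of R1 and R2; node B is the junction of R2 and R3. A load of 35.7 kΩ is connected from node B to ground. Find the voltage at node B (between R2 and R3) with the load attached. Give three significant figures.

At node B, R3 is in parallel with the load: R3‖R_L = 5.978 kΩ.
Below node A the resistance is R2 + (R3‖R_L) = 61.98 kΩ, so V_A = 20.3 × 61.98/71.98 = 17.48 V.
Then V_B = V_A × (R3‖R_L)/(R2 + R3‖R_L) = 17.48 × 5.978/61.98 = 1.69 V.

V ≈ 1.69 V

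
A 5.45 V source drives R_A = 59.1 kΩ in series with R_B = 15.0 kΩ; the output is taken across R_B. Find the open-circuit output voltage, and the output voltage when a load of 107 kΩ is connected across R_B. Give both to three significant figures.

Open-circuit: V = 5.45 × 15.0/(59.1 + 15.0) = 1.10 V.
With the load, R_B becomes R_B‖R_L = 13.16 kΩ, so V = 5.45 × 13.16/72.26 = 0.992 V.

Unloaded: 1.10 V; loaded: 0.992 V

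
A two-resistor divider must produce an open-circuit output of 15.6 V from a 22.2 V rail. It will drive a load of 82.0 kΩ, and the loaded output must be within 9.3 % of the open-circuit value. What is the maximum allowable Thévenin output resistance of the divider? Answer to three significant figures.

R_th ≤ 8.41 kΩ

Loading drop = R_th/(R_th + R_L) ≤ 0.0930, so R_th ≤ R_L · ε/(1−ε) = 82.0 kΩ × 0.0930/0.9070 = 8.41 kΩ.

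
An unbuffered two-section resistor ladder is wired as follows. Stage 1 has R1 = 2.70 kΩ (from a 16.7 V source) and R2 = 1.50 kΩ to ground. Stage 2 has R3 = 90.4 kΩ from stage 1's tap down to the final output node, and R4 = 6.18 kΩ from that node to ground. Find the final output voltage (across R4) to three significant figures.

Stage 2 presents R3+R4 = 96.58 kΩ as a load on stage 1's tap.
Stage 1's lower leg becomes R2‖(R3+R4) = 1.477 kΩ, so V_mid = 16.7 × 1.477/4.177 = 5.905 V.
Stage 2 is itself unloaded: V_out = V_mid × R4/(R3+R4) = 5.905 × 6.18/96.58 = 0.378 V.

V_out ≈ 0.378 V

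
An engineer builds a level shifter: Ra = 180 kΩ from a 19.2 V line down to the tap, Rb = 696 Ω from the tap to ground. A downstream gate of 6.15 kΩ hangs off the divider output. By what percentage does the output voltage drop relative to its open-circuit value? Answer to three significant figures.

Unloaded V = 19.2 × 696/180700 = 0.073954 V.
Loaded: Rb‖R_L = 625.2 Ω, giving V = 19.2 × 625.2/180600 = 0.066462 V.
Drop = (0.073954 − 0.066462) / 0.073954 = 10.1 %.

10.1 %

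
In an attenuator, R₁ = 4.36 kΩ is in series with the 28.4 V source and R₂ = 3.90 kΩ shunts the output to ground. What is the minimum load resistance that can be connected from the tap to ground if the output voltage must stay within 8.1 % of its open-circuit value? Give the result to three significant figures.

Output resistance R_th = R₁‖R₂ = (4.36 × 3.90)/8.260 = 2.059 kΩ.
The fractional drop is R_th/(R_th + R_L); requiring this ≤ 0.0810 gives R_L ≥ R_th(1/0.0810 − 1) = 2.059 × 11.35 = 23.4 kΩ.

R_L(min) ≈ 23.4 kΩ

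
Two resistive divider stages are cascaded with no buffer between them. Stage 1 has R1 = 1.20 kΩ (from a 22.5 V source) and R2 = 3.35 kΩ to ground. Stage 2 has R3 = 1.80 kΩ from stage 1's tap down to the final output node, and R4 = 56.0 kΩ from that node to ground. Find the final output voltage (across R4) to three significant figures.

V_out ≈ 15.8 V

Stage 2 presents R3+R4 = 57.80 kΩ as a load on stage 1's tap.
Stage 1's lower leg becomes R2‖(R3+R4) = 3.166 kΩ, so V_mid = 22.5 × 3.166/4.366 = 16.32 V.
Stage 2 is itself unloaded: V_out = V_mid × R4/(R3+R4) = 16.32 × 56.0/57.80 = 15.8 V.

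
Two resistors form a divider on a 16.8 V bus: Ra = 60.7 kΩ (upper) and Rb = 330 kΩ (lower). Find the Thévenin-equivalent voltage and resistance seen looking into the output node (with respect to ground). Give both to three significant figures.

V_th is the open-circuit tap voltage: 16.8 × 330/(60.7 + 330) = 14.2 V.
With the supply zeroed, Ra and Rb appear in parallel from the tap: R_th = Ra‖Rb = (60.7 × 330)/390.7 = 51.3 kΩ.

V_th = 14.2 V, R_th = 51.3 kΩ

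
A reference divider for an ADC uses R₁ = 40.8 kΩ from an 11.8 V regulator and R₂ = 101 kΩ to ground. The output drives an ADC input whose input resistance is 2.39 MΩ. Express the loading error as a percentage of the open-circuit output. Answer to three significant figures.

1.20 %

The divider's output (Thévenin) resistance is R₁‖R₂ = 29.06 kΩ.
Fractional drop under load = R_th/(R_th + R_L) = 29.06 / (29.06 + 2390) = 0.01201.
So the output falls by 1.20 %.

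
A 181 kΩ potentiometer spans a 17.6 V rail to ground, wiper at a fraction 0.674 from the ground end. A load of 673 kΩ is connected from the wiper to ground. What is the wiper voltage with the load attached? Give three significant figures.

The wiper splits the pot into (1−α)R = 59.01 kΩ above and αR = 122.0 kΩ below.
Lower section ‖ load = 103.3 kΩ.
V_wiper = 17.6 × 103.3/(59.01 + 103.3) = 11.2 V.

V ≈ 11.2 V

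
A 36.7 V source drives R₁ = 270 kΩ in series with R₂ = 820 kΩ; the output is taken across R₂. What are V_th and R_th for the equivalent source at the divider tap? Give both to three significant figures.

V_th is the open-circuit tap voltage: 36.7 × 820/(270 + 820) = 27.6 V.
With the supply zeroed, R₁ and R₂ appear in parallel from the tap: R_th = R₁‖R₂ = (270 × 820)/1090 = 203 kΩ.

V_th = 27.6 V, R_th = 203 kΩ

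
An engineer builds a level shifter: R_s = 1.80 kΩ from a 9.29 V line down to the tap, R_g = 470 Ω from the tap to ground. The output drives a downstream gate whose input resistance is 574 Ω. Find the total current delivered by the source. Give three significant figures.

R_g‖R_L = 258.4 Ω, so the source sees R_s + R_g‖R_L = 2058 Ω.
I = 9.29 V / 2058 Ω = 4.51 mA.

I ≈ 4.51 mA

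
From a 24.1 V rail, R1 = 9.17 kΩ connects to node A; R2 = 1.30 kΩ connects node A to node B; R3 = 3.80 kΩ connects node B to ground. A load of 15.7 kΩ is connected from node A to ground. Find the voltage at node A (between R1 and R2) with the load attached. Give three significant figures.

Below node A the series string R2+R3 = 5.100 kΩ sits in parallel with the 15.7 kΩ load: 3.850 kΩ.
V_A = 24.1 × 3.850/(9.17 + 3.850) = 7.13 V.

V ≈ 7.13 V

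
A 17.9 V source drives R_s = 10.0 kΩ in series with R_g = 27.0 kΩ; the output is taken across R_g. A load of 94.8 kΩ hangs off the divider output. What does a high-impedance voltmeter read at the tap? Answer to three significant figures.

V_out ≈ 12.1 V

The load sits in parallel with R_g: R_g‖R_L = (27.0 × 94.8) / (27.0 + 94.8) = 21.01 kΩ.
V_out = 17.9 × 21.01 / (10.0 + 21.01) = 17.9 × 21.01/31.01 = 12.1 V.
(Unloaded it would have been 13.1 V.)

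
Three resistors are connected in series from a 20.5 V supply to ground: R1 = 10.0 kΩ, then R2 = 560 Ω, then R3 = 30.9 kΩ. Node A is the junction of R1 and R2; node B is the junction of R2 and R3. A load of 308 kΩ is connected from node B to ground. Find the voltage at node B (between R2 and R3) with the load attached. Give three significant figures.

V ≈ 14.9 V

At node B, R3 is in parallel with the load: R3‖R_L = 28080 Ω.
Below node A the resistance is R2 + (R3‖R_L) = 28640 Ω, so V_A = 20.5 × 28640/38640 = 15.19 V.
Then V_B = V_A × (R3‖R_L)/(R2 + R3‖R_L) = 15.19 × 28080/28640 = 14.9 V.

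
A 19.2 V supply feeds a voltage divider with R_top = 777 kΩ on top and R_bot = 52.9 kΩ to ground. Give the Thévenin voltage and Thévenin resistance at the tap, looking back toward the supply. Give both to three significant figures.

V_th is the open-circuit tap voltage: 19.2 × 52.9/(777 + 52.9) = 1.22 V.
With the supply zeroed, R_top and R_bot appear in parallel from the tap: R_th = R_top‖R_bot = (777 × 52.9)/829.9 = 49.5 kΩ.

V_th = 1.22 V, R_th = 49.5 kΩ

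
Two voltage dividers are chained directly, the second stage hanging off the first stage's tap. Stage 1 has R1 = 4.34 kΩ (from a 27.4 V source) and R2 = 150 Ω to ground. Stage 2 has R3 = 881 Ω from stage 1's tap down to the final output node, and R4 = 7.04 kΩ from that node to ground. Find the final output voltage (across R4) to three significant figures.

V_out ≈ 0.799 V

Stage 2 presents R3+R4 = 7921 Ω as a load on stage 1's tap.
Stage 1's lower leg becomes R2‖(R3+R4) = 147.2 Ω, so V_mid = 27.4 × 147.2/4487 = 0.8989 V.
Stage 2 is itself unloaded: V_out = V_mid × R4/(R3+R4) = 0.8989 × 7040/7921 = 0.799 V.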